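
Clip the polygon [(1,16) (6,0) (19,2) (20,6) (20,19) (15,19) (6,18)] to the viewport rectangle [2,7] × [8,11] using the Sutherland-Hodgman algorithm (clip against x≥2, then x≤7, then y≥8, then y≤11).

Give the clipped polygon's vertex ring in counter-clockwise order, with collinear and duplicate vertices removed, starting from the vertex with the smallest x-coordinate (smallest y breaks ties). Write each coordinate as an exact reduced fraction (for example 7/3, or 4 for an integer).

Clipped polygon: [(41/16,11) (7/2,8) (7,8) (7,11)]

1. After x ≥ 2: [(2,82/5) (2,64/5) (6,0) (19,2) (20,6) (20,19) (15,19) (6,18)]
2. After x ≤ 7: [(2,82/5) (2,64/5) (6,0) (7,2/13) (7,163/9) (6,18)]
3. After y ≥ 8: [(2,82/5) (2,64/5) (7/2,8) (7,8) (7,163/9) (6,18)]
4. After y ≤ 11: [(41/16,11) (7/2,8) (7,8) (7,11)]
5. Canonical ring: [(41/16,11) (7/2,8) (7,8) (7,11)]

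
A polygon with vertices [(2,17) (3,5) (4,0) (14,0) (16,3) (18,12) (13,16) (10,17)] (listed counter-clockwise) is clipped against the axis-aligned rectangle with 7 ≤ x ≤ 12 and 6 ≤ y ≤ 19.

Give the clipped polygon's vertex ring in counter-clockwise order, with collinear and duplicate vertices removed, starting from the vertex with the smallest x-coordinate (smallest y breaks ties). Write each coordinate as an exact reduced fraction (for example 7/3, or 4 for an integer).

1. After x ≥ 7: [(7,17) (7,0) (14,0) (16,3) (18,12) (13,16) (10,17)]
2. After x ≤ 12: [(7,17) (7,0) (12,0) (12,49/3) (10,17)]
3. After y ≥ 6: [(7,17) (7,6) (12,6) (12,49/3) (10,17)]
4. After y ≤ 19: [(7,17) (7,6) (12,6) (12,49/3) (10,17)]
5. Canonical ring: [(7,6) (12,6) (12,49/3) (10,17) (7,17)]

Clipped polygon: [(7,6) (12,6) (12,49/3) (10,17) (7,17)]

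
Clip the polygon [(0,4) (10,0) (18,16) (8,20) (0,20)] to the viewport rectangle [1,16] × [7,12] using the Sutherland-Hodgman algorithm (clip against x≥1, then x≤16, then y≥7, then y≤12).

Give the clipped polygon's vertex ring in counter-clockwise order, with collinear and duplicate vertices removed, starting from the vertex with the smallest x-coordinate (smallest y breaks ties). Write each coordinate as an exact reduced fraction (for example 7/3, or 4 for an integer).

1. After x ≥ 1: [(1,18/5) (10,0) (18,16) (8,20) (1,20)]
2. After x ≤ 16: [(1,18/5) (10,0) (16,12) (16,84/5) (8,20) (1,20)]
3. After y ≥ 7: [(1,7) (27/2,7) (16,12) (16,84/5) (8,20) (1,20)]
4. After y ≤ 12: [(1,12) (1,7) (27/2,7) (16,12) (16,12)]
5. Canonical ring: [(1,7) (27/2,7) (16,12) (1,12)]

Clipped polygon: [(1,7) (27/2,7) (16,12) (1,12)]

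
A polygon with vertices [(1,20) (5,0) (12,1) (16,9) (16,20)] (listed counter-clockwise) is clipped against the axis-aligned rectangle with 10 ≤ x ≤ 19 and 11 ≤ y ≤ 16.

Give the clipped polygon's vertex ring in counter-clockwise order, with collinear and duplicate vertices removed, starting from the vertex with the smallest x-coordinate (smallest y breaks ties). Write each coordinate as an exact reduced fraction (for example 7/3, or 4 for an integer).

Clipped polygon: [(10,11) (16,11) (16,16) (10,16)]

1. After x ≥ 10: [(10,20) (10,5/7) (12,1) (16,9) (16,20)]
2. After x ≤ 19: [(10,20) (10,5/7) (12,1) (16,9) (16,20)]
3. After y ≥ 11: [(10,20) (10,11) (16,11) (16,20)]
4. After y ≤ 16: [(10,16) (10,11) (16,11) (16,16)]
5. Canonical ring: [(10,11) (16,11) (16,16) (10,16)]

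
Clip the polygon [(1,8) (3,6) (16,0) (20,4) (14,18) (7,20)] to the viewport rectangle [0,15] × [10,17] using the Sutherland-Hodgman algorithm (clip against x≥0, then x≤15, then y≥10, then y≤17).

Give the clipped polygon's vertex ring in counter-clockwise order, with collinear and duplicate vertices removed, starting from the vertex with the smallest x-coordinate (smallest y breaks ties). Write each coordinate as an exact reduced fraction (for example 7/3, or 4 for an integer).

1. After x ≥ 0: [(1,8) (3,6) (16,0) (20,4) (14,18) (7,20)]
2. After x ≤ 15: [(1,8) (3,6) (15,6/13) (15,47/3) (14,18) (7,20)]
3. After y ≥ 10: [(2,10) (15,10) (15,47/3) (14,18) (7,20)]
4. After y ≤ 17: [(11/2,17) (2,10) (15,10) (15,47/3) (101/7,17)]
5. Canonical ring: [(2,10) (15,10) (15,47/3) (101/7,17) (11/2,17)]

Clipped polygon: [(2,10) (15,10) (15,47/3) (101/7,17) (11/2,17)]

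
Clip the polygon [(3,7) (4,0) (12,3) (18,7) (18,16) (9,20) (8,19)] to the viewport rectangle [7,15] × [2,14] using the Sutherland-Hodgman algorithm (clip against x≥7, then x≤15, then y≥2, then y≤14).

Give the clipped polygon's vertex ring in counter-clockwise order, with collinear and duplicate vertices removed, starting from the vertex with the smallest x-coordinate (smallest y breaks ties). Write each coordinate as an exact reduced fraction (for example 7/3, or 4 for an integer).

1. After x ≥ 7: [(7,83/5) (7,9/8) (12,3) (18,7) (18,16) (9,20) (8,19)]
2. After x ≤ 15: [(7,83/5) (7,9/8) (12,3) (15,5) (15,52/3) (9,20) (8,19)]
3. After y ≥ 2: [(7,83/5) (7,2) (28/3,2) (12,3) (15,5) (15,52/3) (9,20) (8,19)]
4. After y ≤ 14: [(7,14) (7,2) (28/3,2) (12,3) (15,5) (15,14)]
5. Canonical ring: [(7,2) (28/3,2) (12,3) (15,5) (15,14) (7,14)]

Clipped polygon: [(7,2) (28/3,2) (12,3) (15,5) (15,14) (7,14)]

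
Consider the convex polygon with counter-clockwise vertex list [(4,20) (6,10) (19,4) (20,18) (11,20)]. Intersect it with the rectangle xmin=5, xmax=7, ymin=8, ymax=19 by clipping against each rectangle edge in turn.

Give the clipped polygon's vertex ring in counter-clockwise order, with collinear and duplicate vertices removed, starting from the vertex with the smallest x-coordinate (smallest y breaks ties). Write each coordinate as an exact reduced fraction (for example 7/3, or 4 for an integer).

Clipped polygon: [(5,15) (6,10) (7,124/13) (7,19) (5,19)]

1. After x ≥ 5: [(5,20) (5,15) (6,10) (19,4) (20,18) (11,20)]
2. After x ≤ 7: [(7,20) (5,20) (5,15) (6,10) (7,124/13)]
3. After y ≥ 8: [(7,20) (5,20) (5,15) (6,10) (7,124/13)]
4. After y ≤ 19: [(7,19) (5,19) (5,15) (6,10) (7,124/13)]
5. Canonical ring: [(5,15) (6,10) (7,124/13) (7,19) (5,19)]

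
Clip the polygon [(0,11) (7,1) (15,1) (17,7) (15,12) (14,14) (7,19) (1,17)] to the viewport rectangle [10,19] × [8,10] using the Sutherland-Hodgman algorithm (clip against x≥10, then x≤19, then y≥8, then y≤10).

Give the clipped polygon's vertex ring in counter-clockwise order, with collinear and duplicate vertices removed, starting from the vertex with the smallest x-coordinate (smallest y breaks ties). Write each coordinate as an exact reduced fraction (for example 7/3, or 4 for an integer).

1. After x ≥ 10: [(10,1) (15,1) (17,7) (15,12) (14,14) (10,118/7)]
2. After x ≤ 19: [(10,1) (15,1) (17,7) (15,12) (14,14) (10,118/7)]
3. After y ≥ 8: [(10,8) (83/5,8) (15,12) (14,14) (10,118/7)]
4. After y ≤ 10: [(10,10) (10,8) (83/5,8) (79/5,10)]
5. Canonical ring: [(10,8) (83/5,8) (79/5,10) (10,10)]

Clipped polygon: [(10,8) (83/5,8) (79/5,10) (10,10)]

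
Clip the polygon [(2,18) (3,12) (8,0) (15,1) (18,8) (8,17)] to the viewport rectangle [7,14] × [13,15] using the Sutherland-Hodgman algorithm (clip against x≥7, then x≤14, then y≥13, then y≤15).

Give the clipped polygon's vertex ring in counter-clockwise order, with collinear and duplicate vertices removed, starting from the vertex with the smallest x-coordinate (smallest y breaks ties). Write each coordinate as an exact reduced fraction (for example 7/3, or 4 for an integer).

1. After x ≥ 7: [(7,103/6) (7,12/5) (8,0) (15,1) (18,8) (8,17)]
2. After x ≤ 14: [(7,103/6) (7,12/5) (8,0) (14,6/7) (14,58/5) (8,17)]
3. After y ≥ 13: [(7,103/6) (7,13) (112/9,13) (8,17)]
4. After y ≤ 15: [(7,15) (7,13) (112/9,13) (92/9,15)]
5. Canonical ring: [(7,13) (112/9,13) (92/9,15) (7,15)]

Clipped polygon: [(7,13) (112/9,13) (92/9,15) (7,15)]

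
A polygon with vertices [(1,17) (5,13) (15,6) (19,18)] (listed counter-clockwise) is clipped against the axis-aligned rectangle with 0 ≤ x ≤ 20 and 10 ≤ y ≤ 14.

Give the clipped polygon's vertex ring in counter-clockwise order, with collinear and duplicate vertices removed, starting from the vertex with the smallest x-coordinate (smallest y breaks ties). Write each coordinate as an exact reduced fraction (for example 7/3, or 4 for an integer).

Clipped polygon: [(4,14) (5,13) (65/7,10) (49/3,10) (53/3,14)]

1. After x ≥ 0: [(1,17) (5,13) (15,6) (19,18)]
2. After x ≤ 20: [(1,17) (5,13) (15,6) (19,18)]
3. After y ≥ 10: [(1,17) (5,13) (65/7,10) (49/3,10) (19,18)]
4. After y ≤ 14: [(4,14) (5,13) (65/7,10) (49/3,10) (53/3,14)]
5. Canonical ring: [(4,14) (5,13) (65/7,10) (49/3,10) (53/3,14)]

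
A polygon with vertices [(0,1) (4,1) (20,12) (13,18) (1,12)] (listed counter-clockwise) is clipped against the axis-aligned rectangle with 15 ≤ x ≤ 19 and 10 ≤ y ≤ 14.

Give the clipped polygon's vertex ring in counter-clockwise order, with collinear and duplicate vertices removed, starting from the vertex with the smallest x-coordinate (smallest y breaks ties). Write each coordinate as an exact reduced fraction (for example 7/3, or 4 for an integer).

1. After x ≥ 15: [(15,137/16) (20,12) (15,114/7)]
2. After x ≤ 19: [(15,137/16) (19,181/16) (19,90/7) (15,114/7)]
3. After y ≥ 10: [(15,10) (188/11,10) (19,181/16) (19,90/7) (15,114/7)]
4. After y ≤ 14: [(15,14) (15,10) (188/11,10) (19,181/16) (19,90/7) (53/3,14)]
5. Canonical ring: [(15,10) (188/11,10) (19,181/16) (19,90/7) (53/3,14) (15,14)]

Clipped polygon: [(15,10) (188/11,10) (19,181/16) (19,90/7) (53/3,14) (15,14)]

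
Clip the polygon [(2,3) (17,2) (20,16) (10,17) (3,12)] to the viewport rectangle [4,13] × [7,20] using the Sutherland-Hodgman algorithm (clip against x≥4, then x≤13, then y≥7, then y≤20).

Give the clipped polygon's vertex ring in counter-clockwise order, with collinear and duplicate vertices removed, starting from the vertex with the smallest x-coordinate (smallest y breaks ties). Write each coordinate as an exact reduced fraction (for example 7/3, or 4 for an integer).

Clipped polygon: [(4,7) (13,7) (13,167/10) (10,17) (4,89/7)]

1. After x ≥ 4: [(4,43/15) (17,2) (20,16) (10,17) (4,89/7)]
2. After x ≤ 13: [(4,43/15) (13,34/15) (13,167/10) (10,17) (4,89/7)]
3. After y ≥ 7: [(4,7) (13,7) (13,167/10) (10,17) (4,89/7)]
4. After y ≤ 20: [(4,7) (13,7) (13,167/10) (10,17) (4,89/7)]
5. Canonical ring: [(4,7) (13,7) (13,167/10) (10,17) (4,89/7)]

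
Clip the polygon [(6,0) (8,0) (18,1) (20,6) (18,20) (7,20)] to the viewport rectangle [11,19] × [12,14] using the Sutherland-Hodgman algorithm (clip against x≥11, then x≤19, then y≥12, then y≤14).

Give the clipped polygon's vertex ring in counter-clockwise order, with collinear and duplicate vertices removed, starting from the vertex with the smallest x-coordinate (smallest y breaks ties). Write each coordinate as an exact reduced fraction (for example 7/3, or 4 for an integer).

Clipped polygon: [(11,12) (19,12) (19,13) (132/7,14) (11,14)]

1. After x ≥ 11: [(11,3/10) (18,1) (20,6) (18,20) (11,20)]
2. After x ≤ 19: [(11,3/10) (18,1) (19,7/2) (19,13) (18,20) (11,20)]
3. After y ≥ 12: [(11,12) (19,12) (19,13) (18,20) (11,20)]
4. After y ≤ 14: [(11,14) (11,12) (19,12) (19,13) (132/7,14)]
5. Canonical ring: [(11,12) (19,12) (19,13) (132/7,14) (11,14)]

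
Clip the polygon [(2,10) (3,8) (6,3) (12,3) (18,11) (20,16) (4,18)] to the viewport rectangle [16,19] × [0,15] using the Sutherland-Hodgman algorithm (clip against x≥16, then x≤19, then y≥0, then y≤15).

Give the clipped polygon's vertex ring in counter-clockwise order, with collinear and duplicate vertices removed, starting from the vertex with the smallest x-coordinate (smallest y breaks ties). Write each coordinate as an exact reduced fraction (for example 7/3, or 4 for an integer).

Clipped polygon: [(16,25/3) (18,11) (19,27/2) (19,15) (16,15)]

1. After x ≥ 16: [(16,25/3) (18,11) (20,16) (16,33/2)]
2. After x ≤ 19: [(16,25/3) (18,11) (19,27/2) (19,129/8) (16,33/2)]
3. After y ≥ 0: [(16,25/3) (18,11) (19,27/2) (19,129/8) (16,33/2)]
4. After y ≤ 15: [(16,15) (16,25/3) (18,11) (19,27/2) (19,15)]
5. Canonical ring: [(16,25/3) (18,11) (19,27/2) (19,15) (16,15)]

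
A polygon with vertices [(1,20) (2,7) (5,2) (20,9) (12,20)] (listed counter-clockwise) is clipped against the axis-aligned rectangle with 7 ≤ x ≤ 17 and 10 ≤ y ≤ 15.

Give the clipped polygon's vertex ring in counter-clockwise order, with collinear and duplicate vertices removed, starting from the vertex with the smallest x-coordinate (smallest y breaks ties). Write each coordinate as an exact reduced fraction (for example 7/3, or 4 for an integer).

Clipped polygon: [(7,10) (17,10) (17,105/8) (172/11,15) (7,15)]

1. After x ≥ 7: [(7,20) (7,44/15) (20,9) (12,20)]
2. After x ≤ 17: [(7,20) (7,44/15) (17,38/5) (17,105/8) (12,20)]
3. After y ≥ 10: [(7,20) (7,10) (17,10) (17,105/8) (12,20)]
4. After y ≤ 15: [(7,15) (7,10) (17,10) (17,105/8) (172/11,15)]
5. Canonical ring: [(7,10) (17,10) (17,105/8) (172/11,15) (7,15)]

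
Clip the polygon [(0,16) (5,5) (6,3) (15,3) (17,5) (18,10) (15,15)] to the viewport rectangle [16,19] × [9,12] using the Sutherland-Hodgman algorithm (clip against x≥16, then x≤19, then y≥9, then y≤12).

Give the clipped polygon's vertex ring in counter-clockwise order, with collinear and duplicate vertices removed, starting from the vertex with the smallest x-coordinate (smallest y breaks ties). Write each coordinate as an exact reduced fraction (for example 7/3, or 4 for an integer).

Clipped polygon: [(16,9) (89/5,9) (18,10) (84/5,12) (16,12)]

1. After x ≥ 16: [(16,4) (17,5) (18,10) (16,40/3)]
2. After x ≤ 19: [(16,4) (17,5) (18,10) (16,40/3)]
3. After y ≥ 9: [(16,9) (89/5,9) (18,10) (16,40/3)]
4. After y ≤ 12: [(16,12) (16,9) (89/5,9) (18,10) (84/5,12)]
5. Canonical ring: [(16,9) (89/5,9) (18,10) (84/5,12) (16,12)]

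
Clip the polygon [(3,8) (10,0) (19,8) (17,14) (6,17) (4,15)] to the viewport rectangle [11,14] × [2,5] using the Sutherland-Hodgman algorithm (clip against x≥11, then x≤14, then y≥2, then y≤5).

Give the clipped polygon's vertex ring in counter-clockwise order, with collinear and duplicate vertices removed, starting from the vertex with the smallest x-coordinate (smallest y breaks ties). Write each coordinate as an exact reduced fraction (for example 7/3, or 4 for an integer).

Clipped polygon: [(11,2) (49/4,2) (14,32/9) (14,5) (11,5)]

1. After x ≥ 11: [(11,8/9) (19,8) (17,14) (11,172/11)]
2. After x ≤ 14: [(11,8/9) (14,32/9) (14,163/11) (11,172/11)]
3. After y ≥ 2: [(11,2) (49/4,2) (14,32/9) (14,163/11) (11,172/11)]
4. After y ≤ 5: [(11,5) (11,2) (49/4,2) (14,32/9) (14,5)]
5. Canonical ring: [(11,2) (49/4,2) (14,32/9) (14,5) (11,5)]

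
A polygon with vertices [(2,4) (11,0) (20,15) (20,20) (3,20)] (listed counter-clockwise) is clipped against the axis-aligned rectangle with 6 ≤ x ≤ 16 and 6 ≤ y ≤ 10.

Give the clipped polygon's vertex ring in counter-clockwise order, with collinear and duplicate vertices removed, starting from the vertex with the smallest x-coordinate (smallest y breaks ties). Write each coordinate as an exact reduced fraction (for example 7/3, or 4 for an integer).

1. After x ≥ 6: [(6,20/9) (11,0) (20,15) (20,20) (6,20)]
2. After x ≤ 16: [(6,20/9) (11,0) (16,25/3) (16,20) (6,20)]
3. After y ≥ 6: [(6,6) (73/5,6) (16,25/3) (16,20) (6,20)]
4. After y ≤ 10: [(6,10) (6,6) (73/5,6) (16,25/3) (16,10)]
5. Canonical ring: [(6,6) (73/5,6) (16,25/3) (16,10) (6,10)]

Clipped polygon: [(6,6) (73/5,6) (16,25/3) (16,10) (6,10)]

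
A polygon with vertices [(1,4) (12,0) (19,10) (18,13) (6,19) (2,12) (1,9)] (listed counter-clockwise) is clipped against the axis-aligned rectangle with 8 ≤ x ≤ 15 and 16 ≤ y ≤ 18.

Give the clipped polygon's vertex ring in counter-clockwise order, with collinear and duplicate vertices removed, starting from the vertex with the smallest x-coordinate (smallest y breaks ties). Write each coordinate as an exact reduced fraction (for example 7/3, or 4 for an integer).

Clipped polygon: [(8,16) (12,16) (8,18)]

1. After x ≥ 8: [(8,16/11) (12,0) (19,10) (18,13) (8,18)]
2. After x ≤ 15: [(8,16/11) (12,0) (15,30/7) (15,29/2) (8,18)]
3. After y ≥ 16: [(8,16) (12,16) (8,18)]
4. After y ≤ 18: [(8,16) (12,16) (8,18)]
5. Canonical ring: [(8,16) (12,16) (8,18)]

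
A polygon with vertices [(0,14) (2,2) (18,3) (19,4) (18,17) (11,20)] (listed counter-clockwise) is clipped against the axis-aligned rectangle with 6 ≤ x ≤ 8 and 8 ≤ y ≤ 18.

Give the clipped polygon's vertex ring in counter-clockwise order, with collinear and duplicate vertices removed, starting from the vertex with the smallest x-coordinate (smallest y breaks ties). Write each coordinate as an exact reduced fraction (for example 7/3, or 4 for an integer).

Clipped polygon: [(6,8) (8,8) (8,18) (22/3,18) (6,190/11)]

1. After x ≥ 6: [(6,190/11) (6,9/4) (18,3) (19,4) (18,17) (11,20)]
2. After x ≤ 8: [(8,202/11) (6,190/11) (6,9/4) (8,19/8)]
3. After y ≥ 8: [(8,8) (8,202/11) (6,190/11) (6,8)]
4. After y ≤ 18: [(8,8) (8,18) (22/3,18) (6,190/11) (6,8)]
5. Canonical ring: [(6,8) (8,8) (8,18) (22/3,18) (6,190/11)]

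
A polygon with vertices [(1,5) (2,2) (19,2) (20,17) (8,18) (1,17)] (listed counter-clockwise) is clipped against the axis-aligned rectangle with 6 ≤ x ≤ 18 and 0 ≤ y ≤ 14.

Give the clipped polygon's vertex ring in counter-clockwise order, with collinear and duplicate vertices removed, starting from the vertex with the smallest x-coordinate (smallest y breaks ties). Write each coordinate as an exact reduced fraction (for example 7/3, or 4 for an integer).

1. After x ≥ 6: [(6,2) (19,2) (20,17) (8,18) (6,124/7)]
2. After x ≤ 18: [(6,2) (18,2) (18,103/6) (8,18) (6,124/7)]
3. After y ≥ 0: [(6,2) (18,2) (18,103/6) (8,18) (6,124/7)]
4. After y ≤ 14: [(6,14) (6,2) (18,2) (18,14)]
5. Canonical ring: [(6,2) (18,2) (18,14) (6,14)]

Clipped polygon: [(6,2) (18,2) (18,14) (6,14)]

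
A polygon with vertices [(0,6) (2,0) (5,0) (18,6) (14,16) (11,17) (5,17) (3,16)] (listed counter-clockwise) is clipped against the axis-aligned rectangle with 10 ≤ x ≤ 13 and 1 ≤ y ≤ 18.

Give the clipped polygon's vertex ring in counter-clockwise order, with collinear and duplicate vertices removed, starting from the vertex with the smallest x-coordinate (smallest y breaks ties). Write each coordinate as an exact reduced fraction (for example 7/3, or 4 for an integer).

Clipped polygon: [(10,30/13) (13,48/13) (13,49/3) (11,17) (10,17)]

1. After x ≥ 10: [(10,30/13) (18,6) (14,16) (11,17) (10,17)]
2. After x ≤ 13: [(10,30/13) (13,48/13) (13,49/3) (11,17) (10,17)]
3. After y ≥ 1: [(10,30/13) (13,48/13) (13,49/3) (11,17) (10,17)]
4. After y ≤ 18: [(10,30/13) (13,48/13) (13,49/3) (11,17) (10,17)]
5. Canonical ring: [(10,30/13) (13,48/13) (13,49/3) (11,17) (10,17)]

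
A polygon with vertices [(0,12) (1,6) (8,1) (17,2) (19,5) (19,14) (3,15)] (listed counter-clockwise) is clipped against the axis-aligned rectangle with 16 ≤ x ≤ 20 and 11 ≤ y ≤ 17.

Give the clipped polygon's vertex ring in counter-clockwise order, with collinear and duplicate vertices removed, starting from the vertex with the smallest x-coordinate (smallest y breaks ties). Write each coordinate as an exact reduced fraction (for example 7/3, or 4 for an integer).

Clipped polygon: [(16,11) (19,11) (19,14) (16,227/16)]

1. After x ≥ 16: [(16,17/9) (17,2) (19,5) (19,14) (16,227/16)]
2. After x ≤ 20: [(16,17/9) (17,2) (19,5) (19,14) (16,227/16)]
3. After y ≥ 11: [(16,11) (19,11) (19,14) (16,227/16)]
4. After y ≤ 17: [(16,11) (19,11) (19,14) (16,227/16)]
5. Canonical ring: [(16,11) (19,11) (19,14) (16,227/16)]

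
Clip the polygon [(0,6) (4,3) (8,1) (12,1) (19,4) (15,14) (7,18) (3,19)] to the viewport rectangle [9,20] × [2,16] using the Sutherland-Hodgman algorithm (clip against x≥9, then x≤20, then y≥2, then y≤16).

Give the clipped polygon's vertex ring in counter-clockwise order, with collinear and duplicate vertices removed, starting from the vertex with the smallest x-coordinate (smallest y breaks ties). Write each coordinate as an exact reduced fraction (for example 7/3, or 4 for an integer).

1. After x ≥ 9: [(9,1) (12,1) (19,4) (15,14) (9,17)]
2. After x ≤ 20: [(9,1) (12,1) (19,4) (15,14) (9,17)]
3. After y ≥ 2: [(9,2) (43/3,2) (19,4) (15,14) (9,17)]
4. After y ≤ 16: [(9,16) (9,2) (43/3,2) (19,4) (15,14) (11,16)]
5. Canonical ring: [(9,2) (43/3,2) (19,4) (15,14) (11,16) (9,16)]

Clipped polygon: [(9,2) (43/3,2) (19,4) (15,14) (11,16) (9,16)]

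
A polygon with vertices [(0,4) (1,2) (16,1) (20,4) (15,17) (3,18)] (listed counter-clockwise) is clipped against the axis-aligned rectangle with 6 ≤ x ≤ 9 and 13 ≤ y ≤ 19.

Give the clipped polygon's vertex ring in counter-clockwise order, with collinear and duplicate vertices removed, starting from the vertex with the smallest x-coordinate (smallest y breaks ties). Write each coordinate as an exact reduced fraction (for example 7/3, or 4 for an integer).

1. After x ≥ 6: [(6,5/3) (16,1) (20,4) (15,17) (6,71/4)]
2. After x ≤ 9: [(6,5/3) (9,22/15) (9,35/2) (6,71/4)]
3. After y ≥ 13: [(6,13) (9,13) (9,35/2) (6,71/4)]
4. After y ≤ 19: [(6,13) (9,13) (9,35/2) (6,71/4)]
5. Canonical ring: [(6,13) (9,13) (9,35/2) (6,71/4)]

Clipped polygon: [(6,13) (9,13) (9,35/2) (6,71/4)]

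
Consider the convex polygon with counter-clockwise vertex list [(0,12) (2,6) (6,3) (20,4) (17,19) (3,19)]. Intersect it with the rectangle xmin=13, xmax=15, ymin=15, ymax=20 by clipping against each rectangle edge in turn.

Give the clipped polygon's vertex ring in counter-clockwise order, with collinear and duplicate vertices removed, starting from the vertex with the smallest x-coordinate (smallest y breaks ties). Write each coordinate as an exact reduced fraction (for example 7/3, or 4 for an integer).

1. After x ≥ 13: [(13,7/2) (20,4) (17,19) (13,19)]
2. After x ≤ 15: [(13,7/2) (15,51/14) (15,19) (13,19)]
3. After y ≥ 15: [(13,15) (15,15) (15,19) (13,19)]
4. After y ≤ 20: [(13,15) (15,15) (15,19) (13,19)]
5. Canonical ring: [(13,15) (15,15) (15,19) (13,19)]

Clipped polygon: [(13,15) (15,15) (15,19) (13,19)]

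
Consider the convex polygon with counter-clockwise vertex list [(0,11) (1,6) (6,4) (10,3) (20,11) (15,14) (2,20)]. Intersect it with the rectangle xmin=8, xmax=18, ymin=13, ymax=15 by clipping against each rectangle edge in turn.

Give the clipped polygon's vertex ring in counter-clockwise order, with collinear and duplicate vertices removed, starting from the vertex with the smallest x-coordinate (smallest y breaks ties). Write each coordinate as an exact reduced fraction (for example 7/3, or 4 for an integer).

1. After x ≥ 8: [(8,7/2) (10,3) (20,11) (15,14) (8,224/13)]
2. After x ≤ 18: [(8,7/2) (10,3) (18,47/5) (18,61/5) (15,14) (8,224/13)]
3. After y ≥ 13: [(8,13) (50/3,13) (15,14) (8,224/13)]
4. After y ≤ 15: [(8,15) (8,13) (50/3,13) (15,14) (77/6,15)]
5. Canonical ring: [(8,13) (50/3,13) (15,14) (77/6,15) (8,15)]

Clipped polygon: [(8,13) (50/3,13) (15,14) (77/6,15) (8,15)]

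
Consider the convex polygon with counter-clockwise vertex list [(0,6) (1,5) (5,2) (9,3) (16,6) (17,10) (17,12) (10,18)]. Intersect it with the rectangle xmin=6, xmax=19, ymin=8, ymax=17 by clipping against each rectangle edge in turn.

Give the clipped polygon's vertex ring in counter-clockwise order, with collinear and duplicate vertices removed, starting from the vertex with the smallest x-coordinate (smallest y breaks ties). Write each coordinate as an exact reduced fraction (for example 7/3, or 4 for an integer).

1. After x ≥ 6: [(6,66/5) (6,9/4) (9,3) (16,6) (17,10) (17,12) (10,18)]
2. After x ≤ 19: [(6,66/5) (6,9/4) (9,3) (16,6) (17,10) (17,12) (10,18)]
3. After y ≥ 8: [(6,66/5) (6,8) (33/2,8) (17,10) (17,12) (10,18)]
4. After y ≤ 17: [(55/6,17) (6,66/5) (6,8) (33/2,8) (17,10) (17,12) (67/6,17)]
5. Canonical ring: [(6,8) (33/2,8) (17,10) (17,12) (67/6,17) (55/6,17) (6,66/5)]

Clipped polygon: [(6,8) (33/2,8) (17,10) (17,12) (67/6,17) (55/6,17) (6,66/5)]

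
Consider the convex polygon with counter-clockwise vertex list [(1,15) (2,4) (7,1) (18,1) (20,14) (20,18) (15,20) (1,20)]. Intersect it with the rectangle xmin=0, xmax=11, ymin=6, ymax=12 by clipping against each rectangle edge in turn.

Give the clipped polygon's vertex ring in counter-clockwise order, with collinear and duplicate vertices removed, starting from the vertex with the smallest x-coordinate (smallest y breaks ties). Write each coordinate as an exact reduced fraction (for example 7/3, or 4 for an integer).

1. After x ≥ 0: [(1,15) (2,4) (7,1) (18,1) (20,14) (20,18) (15,20) (1,20)]
2. After x ≤ 11: [(1,15) (2,4) (7,1) (11,1) (11,20) (1,20)]
3. After y ≥ 6: [(1,15) (20/11,6) (11,6) (11,20) (1,20)]
4. After y ≤ 12: [(14/11,12) (20/11,6) (11,6) (11,12)]
5. Canonical ring: [(14/11,12) (20/11,6) (11,6) (11,12)]

Clipped polygon: [(14/11,12) (20/11,6) (11,6) (11,12)]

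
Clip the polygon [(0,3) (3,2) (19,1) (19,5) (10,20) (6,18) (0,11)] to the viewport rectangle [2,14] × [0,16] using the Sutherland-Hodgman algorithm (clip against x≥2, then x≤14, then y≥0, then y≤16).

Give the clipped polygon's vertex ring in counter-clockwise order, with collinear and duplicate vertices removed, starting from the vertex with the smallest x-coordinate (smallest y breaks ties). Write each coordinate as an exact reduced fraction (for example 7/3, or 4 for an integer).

1. After x ≥ 2: [(2,7/3) (3,2) (19,1) (19,5) (10,20) (6,18) (2,40/3)]
2. After x ≤ 14: [(2,7/3) (3,2) (14,21/16) (14,40/3) (10,20) (6,18) (2,40/3)]
3. After y ≥ 0: [(2,7/3) (3,2) (14,21/16) (14,40/3) (10,20) (6,18) (2,40/3)]
4. After y ≤ 16: [(2,7/3) (3,2) (14,21/16) (14,40/3) (62/5,16) (30/7,16) (2,40/3)]
5. Canonical ring: [(2,7/3) (3,2) (14,21/16) (14,40/3) (62/5,16) (30/7,16) (2,40/3)]

Clipped polygon: [(2,7/3) (3,2) (14,21/16) (14,40/3) (62/5,16) (30/7,16) (2,40/3)]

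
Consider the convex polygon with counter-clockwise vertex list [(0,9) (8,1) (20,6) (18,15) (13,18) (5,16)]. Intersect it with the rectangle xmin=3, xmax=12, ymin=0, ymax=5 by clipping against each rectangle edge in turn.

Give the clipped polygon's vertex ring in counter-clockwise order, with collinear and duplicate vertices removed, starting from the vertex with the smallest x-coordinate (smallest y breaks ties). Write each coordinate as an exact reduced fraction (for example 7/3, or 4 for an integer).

1. After x ≥ 3: [(3,66/5) (3,6) (8,1) (20,6) (18,15) (13,18) (5,16)]
2. After x ≤ 12: [(3,66/5) (3,6) (8,1) (12,8/3) (12,71/4) (5,16)]
3. After y ≥ 0: [(3,66/5) (3,6) (8,1) (12,8/3) (12,71/4) (5,16)]
4. After y ≤ 5: [(4,5) (8,1) (12,8/3) (12,5)]
5. Canonical ring: [(4,5) (8,1) (12,8/3) (12,5)]

Clipped polygon: [(4,5) (8,1) (12,8/3) (12,5)]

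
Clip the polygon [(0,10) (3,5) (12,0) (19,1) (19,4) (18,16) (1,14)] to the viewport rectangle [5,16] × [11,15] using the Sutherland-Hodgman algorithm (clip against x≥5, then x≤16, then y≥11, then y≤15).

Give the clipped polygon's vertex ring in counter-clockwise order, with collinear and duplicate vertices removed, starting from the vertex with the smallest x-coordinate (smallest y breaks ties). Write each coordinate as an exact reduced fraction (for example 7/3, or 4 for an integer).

Clipped polygon: [(5,11) (16,11) (16,15) (19/2,15) (5,246/17)]

1. After x ≥ 5: [(5,35/9) (12,0) (19,1) (19,4) (18,16) (5,246/17)]
2. After x ≤ 16: [(5,35/9) (12,0) (16,4/7) (16,268/17) (5,246/17)]
3. After y ≥ 11: [(5,11) (16,11) (16,268/17) (5,246/17)]
4. After y ≤ 15: [(5,11) (16,11) (16,15) (19/2,15) (5,246/17)]
5. Canonical ring: [(5,11) (16,11) (16,15) (19/2,15) (5,246/17)]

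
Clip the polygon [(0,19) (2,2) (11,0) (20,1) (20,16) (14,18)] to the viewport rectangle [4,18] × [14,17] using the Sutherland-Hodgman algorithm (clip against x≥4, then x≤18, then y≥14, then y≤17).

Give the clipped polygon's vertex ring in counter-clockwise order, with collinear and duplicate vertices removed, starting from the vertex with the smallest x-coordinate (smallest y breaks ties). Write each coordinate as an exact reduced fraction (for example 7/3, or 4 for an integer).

Clipped polygon: [(4,14) (18,14) (18,50/3) (17,17) (4,17)]

1. After x ≥ 4: [(4,131/7) (4,14/9) (11,0) (20,1) (20,16) (14,18)]
2. After x ≤ 18: [(4,131/7) (4,14/9) (11,0) (18,7/9) (18,50/3) (14,18)]
3. After y ≥ 14: [(4,131/7) (4,14) (18,14) (18,50/3) (14,18)]
4. After y ≤ 17: [(4,17) (4,14) (18,14) (18,50/3) (17,17)]
5. Canonical ring: [(4,14) (18,14) (18,50/3) (17,17) (4,17)]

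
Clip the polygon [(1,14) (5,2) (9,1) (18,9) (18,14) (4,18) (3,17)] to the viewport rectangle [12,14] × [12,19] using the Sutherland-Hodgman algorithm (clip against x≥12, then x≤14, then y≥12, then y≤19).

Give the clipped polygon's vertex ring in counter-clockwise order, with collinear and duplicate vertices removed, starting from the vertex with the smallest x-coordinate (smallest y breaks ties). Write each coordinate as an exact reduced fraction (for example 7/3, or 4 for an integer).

1. After x ≥ 12: [(12,11/3) (18,9) (18,14) (12,110/7)]
2. After x ≤ 14: [(12,11/3) (14,49/9) (14,106/7) (12,110/7)]
3. After y ≥ 12: [(12,12) (14,12) (14,106/7) (12,110/7)]
4. After y ≤ 19: [(12,12) (14,12) (14,106/7) (12,110/7)]
5. Canonical ring: [(12,12) (14,12) (14,106/7) (12,110/7)]

Clipped polygon: [(12,12) (14,12) (14,106/7) (12,110/7)]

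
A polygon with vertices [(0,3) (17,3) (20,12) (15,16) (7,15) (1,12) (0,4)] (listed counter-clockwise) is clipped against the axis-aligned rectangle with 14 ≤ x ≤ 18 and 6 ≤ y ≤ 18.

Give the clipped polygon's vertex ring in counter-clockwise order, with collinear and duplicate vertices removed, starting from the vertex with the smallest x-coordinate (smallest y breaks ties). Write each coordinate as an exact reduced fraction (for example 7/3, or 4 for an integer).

1. After x ≥ 14: [(14,3) (17,3) (20,12) (15,16) (14,127/8)]
2. After x ≤ 18: [(14,3) (17,3) (18,6) (18,68/5) (15,16) (14,127/8)]
3. After y ≥ 6: [(14,6) (18,6) (18,6) (18,68/5) (15,16) (14,127/8)]
4. After y ≤ 18: [(14,6) (18,6) (18,6) (18,68/5) (15,16) (14,127/8)]
5. Canonical ring: [(14,6) (18,6) (18,68/5) (15,16) (14,127/8)]

Clipped polygon: [(14,6) (18,6) (18,68/5) (15,16) (14,127/8)]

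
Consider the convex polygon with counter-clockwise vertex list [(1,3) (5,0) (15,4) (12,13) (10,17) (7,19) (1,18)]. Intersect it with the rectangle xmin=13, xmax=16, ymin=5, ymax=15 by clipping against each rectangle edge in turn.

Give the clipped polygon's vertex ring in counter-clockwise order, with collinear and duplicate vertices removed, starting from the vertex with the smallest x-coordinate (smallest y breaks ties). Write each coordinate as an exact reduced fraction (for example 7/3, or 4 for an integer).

Clipped polygon: [(13,5) (44/3,5) (13,10)]

1. After x ≥ 13: [(13,16/5) (15,4) (13,10)]
2. After x ≤ 16: [(13,16/5) (15,4) (13,10)]
3. After y ≥ 5: [(13,5) (44/3,5) (13,10)]
4. After y ≤ 15: [(13,5) (44/3,5) (13,10)]
5. Canonical ring: [(13,5) (44/3,5) (13,10)]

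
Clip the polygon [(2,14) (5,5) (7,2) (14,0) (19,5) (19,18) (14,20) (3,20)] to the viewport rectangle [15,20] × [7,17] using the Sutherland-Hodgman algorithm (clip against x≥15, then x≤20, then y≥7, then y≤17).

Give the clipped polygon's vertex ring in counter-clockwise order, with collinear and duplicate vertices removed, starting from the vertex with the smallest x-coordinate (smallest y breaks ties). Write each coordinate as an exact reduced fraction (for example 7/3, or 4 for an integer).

Clipped polygon: [(15,7) (19,7) (19,17) (15,17)]

1. After x ≥ 15: [(15,1) (19,5) (19,18) (15,98/5)]
2. After x ≤ 20: [(15,1) (19,5) (19,18) (15,98/5)]
3. After y ≥ 7: [(15,7) (19,7) (19,18) (15,98/5)]
4. After y ≤ 17: [(15,17) (15,7) (19,7) (19,17)]
5. Canonical ring: [(15,7) (19,7) (19,17) (15,17)]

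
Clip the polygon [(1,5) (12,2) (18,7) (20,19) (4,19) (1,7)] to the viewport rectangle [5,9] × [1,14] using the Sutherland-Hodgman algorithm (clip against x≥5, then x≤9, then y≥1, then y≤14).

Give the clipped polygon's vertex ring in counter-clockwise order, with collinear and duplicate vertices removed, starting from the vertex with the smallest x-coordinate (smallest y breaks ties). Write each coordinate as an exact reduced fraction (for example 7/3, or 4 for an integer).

Clipped polygon: [(5,43/11) (9,31/11) (9,14) (5,14)]

1. After x ≥ 5: [(5,43/11) (12,2) (18,7) (20,19) (5,19)]
2. After x ≤ 9: [(5,43/11) (9,31/11) (9,19) (5,19)]
3. After y ≥ 1: [(5,43/11) (9,31/11) (9,19) (5,19)]
4. After y ≤ 14: [(5,14) (5,43/11) (9,31/11) (9,14)]
5. Canonical ring: [(5,43/11) (9,31/11) (9,14) (5,14)]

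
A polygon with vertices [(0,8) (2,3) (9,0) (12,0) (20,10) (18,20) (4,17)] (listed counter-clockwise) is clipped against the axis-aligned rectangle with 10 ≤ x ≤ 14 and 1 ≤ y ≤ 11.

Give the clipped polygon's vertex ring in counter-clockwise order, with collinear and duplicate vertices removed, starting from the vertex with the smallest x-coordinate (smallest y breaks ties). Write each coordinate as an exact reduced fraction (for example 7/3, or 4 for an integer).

1. After x ≥ 10: [(10,0) (12,0) (20,10) (18,20) (10,128/7)]
2. After x ≤ 14: [(10,0) (12,0) (14,5/2) (14,134/7) (10,128/7)]
3. After y ≥ 1: [(10,1) (64/5,1) (14,5/2) (14,134/7) (10,128/7)]
4. After y ≤ 11: [(10,11) (10,1) (64/5,1) (14,5/2) (14,11)]
5. Canonical ring: [(10,1) (64/5,1) (14,5/2) (14,11) (10,11)]

Clipped polygon: [(10,1) (64/5,1) (14,5/2) (14,11) (10,11)]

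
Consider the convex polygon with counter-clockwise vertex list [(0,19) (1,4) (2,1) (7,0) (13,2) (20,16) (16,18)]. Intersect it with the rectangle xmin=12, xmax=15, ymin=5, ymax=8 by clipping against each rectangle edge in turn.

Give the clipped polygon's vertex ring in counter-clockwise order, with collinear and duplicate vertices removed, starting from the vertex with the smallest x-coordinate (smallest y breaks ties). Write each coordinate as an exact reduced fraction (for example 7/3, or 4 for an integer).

1. After x ≥ 12: [(12,73/4) (12,5/3) (13,2) (20,16) (16,18)]
2. After x ≤ 15: [(15,289/16) (12,73/4) (12,5/3) (13,2) (15,6)]
3. After y ≥ 5: [(15,289/16) (12,73/4) (12,5) (29/2,5) (15,6)]
4. After y ≤ 8: [(15,8) (12,8) (12,5) (29/2,5) (15,6)]
5. Canonical ring: [(12,5) (29/2,5) (15,6) (15,8) (12,8)]

Clipped polygon: [(12,5) (29/2,5) (15,6) (15,8) (12,8)]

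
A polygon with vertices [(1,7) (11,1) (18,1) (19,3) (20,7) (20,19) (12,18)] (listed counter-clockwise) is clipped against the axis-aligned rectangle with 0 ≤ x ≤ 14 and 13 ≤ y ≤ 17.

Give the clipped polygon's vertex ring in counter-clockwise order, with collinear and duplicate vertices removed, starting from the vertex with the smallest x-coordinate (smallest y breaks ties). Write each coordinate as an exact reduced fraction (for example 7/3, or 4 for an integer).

Clipped polygon: [(7,13) (14,13) (14,17) (11,17)]

1. After x ≥ 0: [(1,7) (11,1) (18,1) (19,3) (20,7) (20,19) (12,18)]
2. After x ≤ 14: [(1,7) (11,1) (14,1) (14,73/4) (12,18)]
3. After y ≥ 13: [(7,13) (14,13) (14,73/4) (12,18)]
4. After y ≤ 17: [(11,17) (7,13) (14,13) (14,17)]
5. Canonical ring: [(7,13) (14,13) (14,17) (11,17)]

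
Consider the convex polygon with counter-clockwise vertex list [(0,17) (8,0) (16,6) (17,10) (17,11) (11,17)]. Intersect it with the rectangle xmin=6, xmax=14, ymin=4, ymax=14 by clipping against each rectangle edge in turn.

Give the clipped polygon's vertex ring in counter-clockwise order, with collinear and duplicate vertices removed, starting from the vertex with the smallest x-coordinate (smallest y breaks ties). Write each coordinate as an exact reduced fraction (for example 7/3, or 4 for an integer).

1. After x ≥ 6: [(6,17) (6,17/4) (8,0) (16,6) (17,10) (17,11) (11,17)]
2. After x ≤ 14: [(6,17) (6,17/4) (8,0) (14,9/2) (14,14) (11,17)]
3. After y ≥ 4: [(6,17) (6,17/4) (104/17,4) (40/3,4) (14,9/2) (14,14) (11,17)]
4. After y ≤ 14: [(6,14) (6,17/4) (104/17,4) (40/3,4) (14,9/2) (14,14) (14,14)]
5. Canonical ring: [(6,17/4) (104/17,4) (40/3,4) (14,9/2) (14,14) (6,14)]

Clipped polygon: [(6,17/4) (104/17,4) (40/3,4) (14,9/2) (14,14) (6,14)]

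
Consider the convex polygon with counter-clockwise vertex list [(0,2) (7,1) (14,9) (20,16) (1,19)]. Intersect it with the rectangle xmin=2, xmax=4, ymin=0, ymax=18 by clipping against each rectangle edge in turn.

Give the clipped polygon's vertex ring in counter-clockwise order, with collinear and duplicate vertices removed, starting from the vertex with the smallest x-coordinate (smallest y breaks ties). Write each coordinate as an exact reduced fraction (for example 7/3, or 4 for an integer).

Clipped polygon: [(2,12/7) (4,10/7) (4,18) (2,18)]

1. After x ≥ 2: [(2,12/7) (7,1) (14,9) (20,16) (2,358/19)]
2. After x ≤ 4: [(2,12/7) (4,10/7) (4,352/19) (2,358/19)]
3. After y ≥ 0: [(2,12/7) (4,10/7) (4,352/19) (2,358/19)]
4. After y ≤ 18: [(2,18) (2,12/7) (4,10/7) (4,18)]
5. Canonical ring: [(2,12/7) (4,10/7) (4,18) (2,18)]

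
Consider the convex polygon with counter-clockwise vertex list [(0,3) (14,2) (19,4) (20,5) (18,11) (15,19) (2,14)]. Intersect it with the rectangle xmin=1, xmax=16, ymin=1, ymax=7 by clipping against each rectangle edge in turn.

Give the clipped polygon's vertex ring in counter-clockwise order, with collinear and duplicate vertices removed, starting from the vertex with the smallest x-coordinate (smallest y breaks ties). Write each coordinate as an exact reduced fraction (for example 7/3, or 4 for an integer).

Clipped polygon: [(1,41/14) (14,2) (16,14/5) (16,7) (1,7)]

1. After x ≥ 1: [(1,17/2) (1,41/14) (14,2) (19,4) (20,5) (18,11) (15,19) (2,14)]
2. After x ≤ 16: [(1,17/2) (1,41/14) (14,2) (16,14/5) (16,49/3) (15,19) (2,14)]
3. After y ≥ 1: [(1,17/2) (1,41/14) (14,2) (16,14/5) (16,49/3) (15,19) (2,14)]
4. After y ≤ 7: [(1,7) (1,41/14) (14,2) (16,14/5) (16,7)]
5. Canonical ring: [(1,41/14) (14,2) (16,14/5) (16,7) (1,7)]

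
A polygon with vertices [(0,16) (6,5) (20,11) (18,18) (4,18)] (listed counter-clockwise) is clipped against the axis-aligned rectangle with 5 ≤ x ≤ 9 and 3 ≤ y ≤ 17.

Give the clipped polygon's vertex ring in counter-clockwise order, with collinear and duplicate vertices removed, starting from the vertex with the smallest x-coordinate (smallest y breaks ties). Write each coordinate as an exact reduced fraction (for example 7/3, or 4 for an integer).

Clipped polygon: [(5,41/6) (6,5) (9,44/7) (9,17) (5,17)]

1. After x ≥ 5: [(5,41/6) (6,5) (20,11) (18,18) (5,18)]
2. After x ≤ 9: [(5,41/6) (6,5) (9,44/7) (9,18) (5,18)]
3. After y ≥ 3: [(5,41/6) (6,5) (9,44/7) (9,18) (5,18)]
4. After y ≤ 17: [(5,17) (5,41/6) (6,5) (9,44/7) (9,17)]
5. Canonical ring: [(5,41/6) (6,5) (9,44/7) (9,17) (5,17)]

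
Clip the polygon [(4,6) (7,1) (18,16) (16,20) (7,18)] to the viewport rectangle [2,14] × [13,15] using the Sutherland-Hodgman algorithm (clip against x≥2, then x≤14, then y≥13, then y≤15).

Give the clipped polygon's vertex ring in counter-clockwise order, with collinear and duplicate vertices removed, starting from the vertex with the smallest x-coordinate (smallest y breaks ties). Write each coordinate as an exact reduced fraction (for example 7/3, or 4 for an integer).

1. After x ≥ 2: [(4,6) (7,1) (18,16) (16,20) (7,18)]
2. After x ≤ 14: [(4,6) (7,1) (14,116/11) (14,176/9) (7,18)]
3. After y ≥ 13: [(23/4,13) (14,13) (14,176/9) (7,18)]
4. After y ≤ 15: [(25/4,15) (23/4,13) (14,13) (14,15)]
5. Canonical ring: [(23/4,13) (14,13) (14,15) (25/4,15)]

Clipped polygon: [(23/4,13) (14,13) (14,15) (25/4,15)]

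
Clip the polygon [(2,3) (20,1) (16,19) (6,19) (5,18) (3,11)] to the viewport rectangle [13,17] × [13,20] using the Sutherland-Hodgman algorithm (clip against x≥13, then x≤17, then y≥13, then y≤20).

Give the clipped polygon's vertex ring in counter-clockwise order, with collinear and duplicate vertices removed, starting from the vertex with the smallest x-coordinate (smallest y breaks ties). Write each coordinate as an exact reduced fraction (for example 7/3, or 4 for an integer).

Clipped polygon: [(13,13) (17,13) (17,29/2) (16,19) (13,19)]

1. After x ≥ 13: [(13,16/9) (20,1) (16,19) (13,19)]
2. After x ≤ 17: [(13,16/9) (17,4/3) (17,29/2) (16,19) (13,19)]
3. After y ≥ 13: [(13,13) (17,13) (17,29/2) (16,19) (13,19)]
4. After y ≤ 20: [(13,13) (17,13) (17,29/2) (16,19) (13,19)]
5. Canonical ring: [(13,13) (17,13) (17,29/2) (16,19) (13,19)]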